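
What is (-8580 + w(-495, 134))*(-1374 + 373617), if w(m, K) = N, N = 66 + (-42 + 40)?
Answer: -3170021388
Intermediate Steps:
N = 64 (N = 66 - 2 = 64)
w(m, K) = 64
(-8580 + w(-495, 134))*(-1374 + 373617) = (-8580 + 64)*(-1374 + 373617) = -8516*372243 = -3170021388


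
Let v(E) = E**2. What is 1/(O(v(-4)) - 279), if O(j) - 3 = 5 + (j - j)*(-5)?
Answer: -1/271 ≈ -0.0036900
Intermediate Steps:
O(j) = 8 (O(j) = 3 + (5 + (j - j)*(-5)) = 3 + (5 + 0*(-5)) = 3 + (5 + 0) = 3 + 5 = 8)
1/(O(v(-4)) - 279) = 1/(8 - 279) = 1/(-271) = -1/271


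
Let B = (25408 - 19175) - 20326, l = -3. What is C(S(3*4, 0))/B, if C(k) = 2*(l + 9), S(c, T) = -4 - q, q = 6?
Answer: -12/14093 ≈ -0.00085149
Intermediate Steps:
S(c, T) = -10 (S(c, T) = -4 - 1*6 = -4 - 6 = -10)
B = -14093 (B = 6233 - 20326 = -14093)
C(k) = 12 (C(k) = 2*(-3 + 9) = 2*6 = 12)
C(S(3*4, 0))/B = 12/(-14093) = 12*(-1/14093) = -12/14093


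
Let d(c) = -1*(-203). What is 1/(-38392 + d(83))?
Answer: -1/38189 ≈ -2.6186e-5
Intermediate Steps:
d(c) = 203
1/(-38392 + d(83)) = 1/(-38392 + 203) = 1/(-38189) = -1/38189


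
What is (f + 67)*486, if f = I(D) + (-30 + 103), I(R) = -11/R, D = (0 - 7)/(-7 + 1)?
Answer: 444204/7 ≈ 63458.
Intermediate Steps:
D = 7/6 (D = -7/(-6) = -7*(-1/6) = 7/6 ≈ 1.1667)
f = 445/7 (f = -11/7/6 + (-30 + 103) = -11*6/7 + 73 = -66/7 + 73 = 445/7 ≈ 63.571)
(f + 67)*486 = (445/7 + 67)*486 = (914/7)*486 = 444204/7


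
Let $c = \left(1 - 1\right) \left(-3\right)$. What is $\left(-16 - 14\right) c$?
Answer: $0$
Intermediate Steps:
$c = 0$ ($c = \left(1 - 1\right) \left(-3\right) = 0 \left(-3\right) = 0$)
$\left(-16 - 14\right) c = \left(-16 - 14\right) 0 = \left(-30\right) 0 = 0$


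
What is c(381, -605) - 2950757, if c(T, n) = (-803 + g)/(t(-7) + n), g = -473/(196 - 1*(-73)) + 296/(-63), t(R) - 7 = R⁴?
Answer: -90161695136701/30555441 ≈ -2.9508e+6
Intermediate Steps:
t(R) = 7 + R⁴
g = -109423/16947 (g = -473/(196 + 73) + 296*(-1/63) = -473/269 - 296/63 = -109423/16947 ≈ -6.4568)
c(T, n) = -13717864/(16947*(2408 + n)) (c(T, n) = (-803 - 109423/16947)/((7 + (-7)⁴) + n) = -13717864/(16947*((7 + 2401) + n)) = -13717864/(16947*(2408 + n)))
c(381, -605) - 2950757 = -13717864/(40808376 + 16947*(-605)) - 2950757 = -13717864/(40808376 - 10252935) - 2950757 = -13717864/30555441 - 2950757 = -90161695136701/30555441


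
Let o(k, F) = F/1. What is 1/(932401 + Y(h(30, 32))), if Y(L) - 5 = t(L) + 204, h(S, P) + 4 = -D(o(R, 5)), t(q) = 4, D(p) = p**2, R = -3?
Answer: 1/932614 ≈ 1.0723e-6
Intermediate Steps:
o(k, F) = F (o(k, F) = F*1 = F)
h(S, P) = -29 (h(S, P) = -4 - 1*5**2 = -4 - 1*25 = -4 - 25 = -29)
Y(L) = 213 (Y(L) = 5 + (4 + 204) = 5 + 208 = 213)
1/(932401 + Y(h(30, 32))) = 1/(932401 + 213) = 1/932614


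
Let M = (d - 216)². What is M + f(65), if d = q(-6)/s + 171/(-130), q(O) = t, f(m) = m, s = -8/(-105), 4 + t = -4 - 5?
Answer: 40712165441/270400 ≈ 1.5056e+5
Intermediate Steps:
t = -13 (t = -4 + (-4 - 5) = -4 - 9 = -13)
s = 8/105 (s = -8*(-1/105) = 8/105 ≈ 0.076190)
q(O) = -13
d = -89409/520 (d = -13/8/105 + 171/(-130) = -13*105/8 + 171*(-1/130) = -1365/8 - 171/130 = -89409/520 ≈ -171.94)
M = 40694589441/270400 (M = (-89409/520 - 216)² = (-201729/520)² = 40694589441/270400 ≈ 1.5050e+5)
M + f(65) = 40694589441/270400 + 65 = 40712165441/270400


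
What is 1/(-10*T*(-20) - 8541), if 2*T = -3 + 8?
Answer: -1/8041 ≈ -0.00012436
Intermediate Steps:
T = 5/2 (T = (-3 + 8)/2 = (½)*5 = 5/2 ≈ 2.5000)
1/(-10*T*(-20) - 8541) = 1/(-10*5/2*(-20) - 8541) = 1/(-25*(-20) - 8541) = 1/(500 - 8541) = 1/(-8041) = -1/8041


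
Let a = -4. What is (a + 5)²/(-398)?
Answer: -1/398 ≈ -0.0025126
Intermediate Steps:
(a + 5)²/(-398) = (-4 + 5)²/(-398) = -1/398*1² = -1/398*1 = -1/398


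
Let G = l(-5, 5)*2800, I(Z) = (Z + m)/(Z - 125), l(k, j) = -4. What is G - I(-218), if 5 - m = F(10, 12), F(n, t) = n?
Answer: -3841823/343 ≈ -11201.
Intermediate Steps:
m = -5 (m = 5 - 1*10 = 5 - 10 = -5)
I(Z) = (-5 + Z)/(-125 + Z) (I(Z) = (Z - 5)/(Z - 125) = (-5 + Z)/(-125 + Z))
G = -11200 (G = -4*2800 = -11200)
G - I(-218) = -11200 - (-5 - 218)/(-125 - 218) = -11200 - (-223)/(-343) = -11200 - (-1)*(-223)/343 = -11200 - 1*223/343 = -11200 - 223/343 = -3841823/343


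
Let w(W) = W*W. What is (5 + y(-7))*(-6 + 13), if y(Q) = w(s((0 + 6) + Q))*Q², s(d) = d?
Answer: 378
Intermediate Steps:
w(W) = W²
y(Q) = Q²*(6 + Q)² (y(Q) = ((0 + 6) + Q)²*Q² = (6 + Q)²*Q² = Q²*(6 + Q)²)
(5 + y(-7))*(-6 + 13) = (5 + (-7)²*(6 - 7)²)*(-6 + 13) = (5 + 49*(-1)²)*7 = (5 + 49*1)*7 = (5 + 49)*7 = 54*7 = 378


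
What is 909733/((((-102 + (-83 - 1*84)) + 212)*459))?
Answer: -909733/26163 ≈ -34.772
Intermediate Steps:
909733/((((-102 + (-83 - 1*84)) + 212)*459)) = 909733/((((-102 + (-83 - 84)) + 212)*459)) = 909733/((((-102 - 167) + 212)*459)) = 909733/(((-269 + 212)*459)) = 909733/((-57*459)) = 909733/(-26163) = 909733*(-1/26163) = -909733/26163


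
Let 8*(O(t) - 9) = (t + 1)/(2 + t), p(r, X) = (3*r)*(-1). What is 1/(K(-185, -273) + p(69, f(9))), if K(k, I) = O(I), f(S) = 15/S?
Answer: -271/53624 ≈ -0.0050537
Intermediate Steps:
p(r, X) = -3*r
O(t) = 9 + (1 + t)/(8*(2 + t)) (O(t) = 9 + ((t + 1)/(2 + t))/8 = 9 + ((1 + t)/(2 + t))/8 = 9 + (1 + t)/(8*(2 + t)))
K(k, I) = (145 + 73*I)/(8*(2 + I))
1/(K(-185, -273) + p(69, f(9))) = 1/((145 + 73*(-273))/(8*(2 - 273)) - 3*69) = 1/((1/8)*(145 - 19929)/(-271) - 207) = 1/((1/8)*(-1/271)*(-19784) - 207) = 1/(2473/271 - 207) = 1/(-53624/271) = -271/53624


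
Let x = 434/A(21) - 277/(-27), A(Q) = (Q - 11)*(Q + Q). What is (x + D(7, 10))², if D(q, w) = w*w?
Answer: 902942401/72900 ≈ 12386.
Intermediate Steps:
A(Q) = 2*Q*(-11 + Q) (A(Q) = (-11 + Q)*(2*Q) = 2*Q*(-11 + Q))
D(q, w) = w²
x = 3049/270 (x = 434/((2*21*(-11 + 21))) - 277/(-27) = 434/((2*21*10)) - 277*(-1/27) = 434/420 + 277/27 = 434*(1/420) + 277/27 = 31/30 + 277/27 = 3049/270 ≈ 11.293)
(x + D(7, 10))² = (3049/270 + 10²)² = (3049/270 + 100)² = (30049/270)² = 902942401/72900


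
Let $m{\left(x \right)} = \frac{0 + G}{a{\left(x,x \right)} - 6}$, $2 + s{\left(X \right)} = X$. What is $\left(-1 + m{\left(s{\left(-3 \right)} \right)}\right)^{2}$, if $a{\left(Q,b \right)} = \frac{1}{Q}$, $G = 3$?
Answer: $\frac{2116}{961} \approx 2.2019$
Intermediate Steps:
$s{\left(X \right)} = -2 + X$
$m{\left(x \right)} = \frac{3}{-6 + \frac{1}{x}}$ ($m{\left(x \right)} = \frac{0 + 3}{\frac{1}{x} - 6} = \frac{3}{\frac{1}{x} - 6} = \frac{3}{-6 + \frac{1}{x}}$)
$\left(-1 + m{\left(s{\left(-3 \right)} \right)}\right)^{2} = \left(-1 - \frac{3 \left(-2 - 3\right)}{-1 + 6 \left(-2 - 3\right)}\right)^{2} = \left(-1 - - \frac{15}{-1 + 6 \left(-5\right)}\right)^{2} = \left(-1 - - \frac{15}{-1 - 30}\right)^{2} = \left(-1 - - \frac{15}{-31}\right)^{2} = \left(-1 - \left(-15\right) \left(- \frac{1}{31}\right)\right)^{2} = \left(-1 - \frac{15}{31}\right)^{2} = \left(- \frac{46}{31}\right)^{2} = \frac{2116}{961}$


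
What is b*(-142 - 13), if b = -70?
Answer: 10850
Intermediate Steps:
b*(-142 - 13) = -70*(-142 - 13) = -70*(-155) = 10850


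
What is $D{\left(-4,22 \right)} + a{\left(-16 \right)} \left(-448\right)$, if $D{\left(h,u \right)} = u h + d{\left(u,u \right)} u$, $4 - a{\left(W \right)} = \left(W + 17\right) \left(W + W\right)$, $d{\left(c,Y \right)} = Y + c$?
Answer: $-15248$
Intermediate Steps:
$a{\left(W \right)} = 4 - 2 W \left(17 + W\right)$ ($a{\left(W \right)} = 4 - \left(W + 17\right) \left(W + W\right) = 4 - \left(17 + W\right) 2 W = 4 - 2 W \left(17 + W\right)$)
$D{\left(h,u \right)} = 2 u^{2} + h u$ ($D{\left(h,u \right)} = u h + \left(u + u\right) u = h u + 2 u u = h u + 2 u^{2} = 2 u^{2} + h u$)
$D{\left(-4,22 \right)} + a{\left(-16 \right)} \left(-448\right) = 22 \left(-4 + 2 \cdot 22\right) + \left(4 - -544 - 2 \left(-16\right)^{2}\right) \left(-448\right) = 22 \left(-4 + 44\right) + \left(4 + 544 - 512\right) \left(-448\right) = 22 \cdot 40 + \left(4 + 544 - 512\right) \left(-448\right) = 880 + 36 \left(-448\right) = 880 - 16128 = -15248$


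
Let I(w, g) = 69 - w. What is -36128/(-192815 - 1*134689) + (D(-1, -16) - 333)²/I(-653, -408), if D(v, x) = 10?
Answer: 5920057/40938 ≈ 144.61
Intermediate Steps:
-36128/(-192815 - 1*134689) + (D(-1, -16) - 333)²/I(-653, -408) = -36128/(-192815 - 1*134689) + (10 - 333)²/(69 - 1*(-653)) = -36128/(-192815 - 134689) + (-323)²/(69 + 653) = -36128/(-327504) + 104329/722 = -36128*(-1/327504) + 104329*(1/722) = 2258/20469 + 289/2 = 5920057/40938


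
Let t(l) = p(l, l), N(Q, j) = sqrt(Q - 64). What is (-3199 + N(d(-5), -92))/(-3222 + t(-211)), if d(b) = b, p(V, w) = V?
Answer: 3199/3433 - I*sqrt(69)/3433 ≈ 0.93184 - 0.0024196*I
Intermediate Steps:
N(Q, j) = sqrt(-64 + Q)
t(l) = l
(-3199 + N(d(-5), -92))/(-3222 + t(-211)) = (-3199 + sqrt(-64 - 5))/(-3222 - 211) = (-3199 + sqrt(-69))/(-3433) = (-3199 + I*sqrt(69))*(-1/3433) = 3199/3433 - I*sqrt(69)/3433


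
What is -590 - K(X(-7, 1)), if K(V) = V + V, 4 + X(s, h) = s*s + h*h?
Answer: -682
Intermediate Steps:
X(s, h) = -4 + h**2 + s**2 (X(s, h) = -4 + (s*s + h*h) = -4 + (s**2 + h**2) = -4 + (h**2 + s**2) = -4 + h**2 + s**2)
K(V) = 2*V
-590 - K(X(-7, 1)) = -590 - 2*(-4 + 1**2 + (-7)**2) = -590 - 2*(-4 + 1 + 49) = -590 - 2*46 = -590 - 1*92 = -590 - 92 = -682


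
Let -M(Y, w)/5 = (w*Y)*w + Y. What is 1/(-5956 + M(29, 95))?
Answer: -1/1314726 ≈ -7.6061e-7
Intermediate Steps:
M(Y, w) = -5*Y - 5*Y*w² (M(Y, w) = -5*((w*Y)*w + Y) = -5*((Y*w)*w + Y) = -5*(Y*w² + Y) = -5*(Y + Y*w²) = -5*Y - 5*Y*w²)
1/(-5956 + M(29, 95)) = 1/(-5956 - 5*29*(1 + 95²)) = 1/(-5956 - 5*29*(1 + 9025)) = 1/(-5956 - 5*29*9026) = 1/(-5956 - 1308770) = 1/(-1314726) = -1/1314726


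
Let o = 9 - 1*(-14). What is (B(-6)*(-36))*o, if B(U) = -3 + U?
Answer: 7452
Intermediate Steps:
o = 23 (o = 9 + 14 = 23)
(B(-6)*(-36))*o = ((-3 - 6)*(-36))*23 = -9*(-36)*23 = 324*23 = 7452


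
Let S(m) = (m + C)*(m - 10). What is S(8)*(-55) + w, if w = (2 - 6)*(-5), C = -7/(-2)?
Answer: 1285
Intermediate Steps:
C = 7/2 (C = -7*(-½) = 7/2 ≈ 3.5000)
w = 20 (w = -4*(-5) = 20)
S(m) = (-10 + m)*(7/2 + m) (S(m) = (m + 7/2)*(m - 10) = (7/2 + m)*(-10 + m) = (-10 + m)*(7/2 + m))
S(8)*(-55) + w = (-35 + 8² - 13/2*8)*(-55) + 20 = (-35 + 64 - 52)*(-55) + 20 = -23*(-55) + 20 = 1265 + 20 = 1285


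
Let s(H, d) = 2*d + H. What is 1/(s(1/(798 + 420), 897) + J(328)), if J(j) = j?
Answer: 1218/2584597 ≈ 0.00047125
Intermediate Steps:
s(H, d) = H + 2*d
1/(s(1/(798 + 420), 897) + J(328)) = 1/((1/(798 + 420) + 2*897) + 328) = 1/((1/1218 + 1794) + 328) = 1/(2185093/1218 + 328) = 1/(2584597/1218) = 1218/2584597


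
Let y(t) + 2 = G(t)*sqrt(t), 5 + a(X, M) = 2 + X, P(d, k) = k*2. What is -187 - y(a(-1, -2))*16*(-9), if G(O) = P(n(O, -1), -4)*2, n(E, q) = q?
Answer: -475 - 4608*I ≈ -475.0 - 4608.0*I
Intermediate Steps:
P(d, k) = 2*k
G(O) = -16 (G(O) = (2*(-4))*2 = -8*2 = -16)
a(X, M) = -3 + X (a(X, M) = -5 + (2 + X) = -3 + X)
y(t) = -2 - 16*sqrt(t)
-187 - y(a(-1, -2))*16*(-9) = -187 - (-2 - 16*sqrt(-3 - 1))*16*(-9) = -187 - (-2 - 32*I)*16*(-9) = -187 - (-32 - 512*I)*(-9) = -187 - (288 + 4608*I) = -187 + (-288 - 4608*I) = -475 - 4608*I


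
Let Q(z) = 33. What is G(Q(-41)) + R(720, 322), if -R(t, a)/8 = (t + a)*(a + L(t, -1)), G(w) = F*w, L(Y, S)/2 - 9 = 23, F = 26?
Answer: -3216838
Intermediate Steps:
L(Y, S) = 64 (L(Y, S) = 18 + 2*23 = 18 + 46 = 64)
G(w) = 26*w
R(t, a) = -8*(64 + a)*(a + t) (R(t, a) = -8*(t + a)*(a + 64) = -8*(a + t)*(64 + a) = -8*(64 + a)*(a + t))
G(Q(-41)) + R(720, 322) = 26*33 + (-512*322 - 512*720 - 8*322² - 8*322*720) = 858 + (-164864 - 368640 - 8*103684 - 1854720) = 858 + (-164864 - 368640 - 829472 - 1854720) = 858 - 3217696 = -3216838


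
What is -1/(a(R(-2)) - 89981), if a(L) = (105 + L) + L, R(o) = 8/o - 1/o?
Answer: 1/89883 ≈ 1.1126e-5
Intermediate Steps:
R(o) = 7/o
a(L) = 105 + 2*L
-1/(a(R(-2)) - 89981) = -1/((105 + 2*(7/(-2))) - 89981) = -1/((105 + 2*(7*(-½))) - 89981) = -1/((105 + 2*(-7/2)) - 89981) = -1/((105 - 7) - 89981) = -1/(98 - 89981) = -1/(-89883) = -1*(-1/89883) = 1/89883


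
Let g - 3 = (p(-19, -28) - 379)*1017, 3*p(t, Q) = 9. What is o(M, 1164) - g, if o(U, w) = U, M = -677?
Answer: 381712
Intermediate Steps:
p(t, Q) = 3 (p(t, Q) = (⅓)*9 = 3)
g = -382389 (g = 3 + (3 - 379)*1017 = 3 - 376*1017 = 3 - 382392 = -382389)
o(M, 1164) - g = -677 - 1*(-382389) = -677 + 382389 = 381712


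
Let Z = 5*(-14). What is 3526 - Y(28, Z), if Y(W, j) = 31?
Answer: 3495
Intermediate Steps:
Z = -70
3526 - Y(28, Z) = 3526 - 1*31 = 3526 - 31 = 3495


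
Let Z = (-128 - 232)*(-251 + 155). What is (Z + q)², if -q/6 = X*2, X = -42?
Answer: 1229484096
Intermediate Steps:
Z = 34560 (Z = -360*(-96) = 34560)
q = 504 (q = -(-252)*2 = -6*(-84) = 504)
(Z + q)² = (34560 + 504)² = 35064² = 1229484096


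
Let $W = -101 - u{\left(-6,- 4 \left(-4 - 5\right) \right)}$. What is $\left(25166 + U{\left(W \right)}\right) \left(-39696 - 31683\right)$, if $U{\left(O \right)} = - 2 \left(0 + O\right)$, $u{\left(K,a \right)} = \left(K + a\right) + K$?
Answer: $-1814168664$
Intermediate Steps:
$u{\left(K,a \right)} = a + 2 K$
$W = -125$ ($W = -101 - \left(- 4 \left(-4 - 5\right) + 2 \left(-6\right)\right) = -101 - \left(\left(-4\right) \left(-9\right) - 12\right) = -101 - \left(36 - 12\right) = -101 - 24 = -125$)
$U{\left(O \right)} = - 2 O$
$\left(25166 + U{\left(W \right)}\right) \left(-39696 - 31683\right) = \left(25166 - -250\right) \left(-39696 - 31683\right) = \left(25166 + 250\right) \left(-71379\right) = 25416 \left(-71379\right) = -1814168664$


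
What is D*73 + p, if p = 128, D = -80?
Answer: -5712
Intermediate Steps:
D*73 + p = -80*73 + 128 = -5840 + 128 = -5712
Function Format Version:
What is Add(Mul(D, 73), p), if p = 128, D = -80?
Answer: -5712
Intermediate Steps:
Add(Mul(D, 73), p) = Add(Mul(-80, 73), 128) = Add(-5840, 128) = -5712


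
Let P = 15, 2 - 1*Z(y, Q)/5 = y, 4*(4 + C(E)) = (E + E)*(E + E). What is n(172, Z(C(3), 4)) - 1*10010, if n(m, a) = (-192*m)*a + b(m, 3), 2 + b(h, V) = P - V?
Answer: 485360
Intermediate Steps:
C(E) = -4 + E**2 (C(E) = -4 + ((E + E)*(E + E))/4 = -4 + ((2*E)*(2*E))/4 = -4 + (4*E**2)/4 = -4 + E**2)
Z(y, Q) = 10 - 5*y
b(h, V) = 13 - V (b(h, V) = -2 + (15 - V) = 13 - V)
n(m, a) = 10 - 192*a*m (n(m, a) = (-192*m)*a + (13 - 1*3) = -192*a*m + (13 - 3) = -192*a*m + 10 = 10 - 192*a*m)
n(172, Z(C(3), 4)) - 1*10010 = (10 - 192*(10 - 5*(-4 + 3**2))*172) - 1*10010 = (10 - 192*(10 - 5*(-4 + 9))*172) - 10010 = (10 - 192*(10 - 5*5)*172) - 10010 = (10 - 192*(10 - 25)*172) - 10010 = (10 - 192*(-15)*172) - 10010 = (10 + 495360) - 10010 = 495370 - 10010 = 485360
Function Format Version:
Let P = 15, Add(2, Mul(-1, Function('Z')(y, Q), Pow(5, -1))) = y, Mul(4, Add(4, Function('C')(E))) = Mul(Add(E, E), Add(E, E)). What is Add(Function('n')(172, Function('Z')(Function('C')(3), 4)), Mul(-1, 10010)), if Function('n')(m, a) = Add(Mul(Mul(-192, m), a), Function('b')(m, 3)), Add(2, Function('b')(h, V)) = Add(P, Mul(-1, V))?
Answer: 485360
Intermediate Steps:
Function('C')(E) = Add(-4, Pow(E, 2)) (Function('C')(E) = Add(-4, Mul(Rational(1, 4), Mul(Add(E, E), Add(E, E)))) = Add(-4, Mul(Rational(1, 4), Mul(Mul(2, E), Mul(2, E)))) = Add(-4, Mul(Rational(1, 4), Mul(4, Pow(E, 2)))) = Add(-4, Pow(E, 2)))
Function('Z')(y, Q) = Add(10, Mul(-5, y))
Function('b')(h, V) = Add(13, Mul(-1, V)) (Function('b')(h, V) = Add(-2, Add(15, Mul(-1, V))) = Add(13, Mul(-1, V)))
Function('n')(m, a) = Add(10, Mul(-192, a, m)) (Function('n')(m, a) = Add(Mul(Mul(-192, m), a), Add(13, Mul(-1, 3))) = Add(Mul(-192, a, m), Add(13, -3)) = Add(Mul(-192, a, m), 10) = Add(10, Mul(-192, a, m)))
Add(Function('n')(172, Function('Z')(Function('C')(3), 4)), Mul(-1, 10010)) = Add(Add(10, Mul(-192, Add(10, Mul(-5, Add(-4, Pow(3, 2)))), 172)), Mul(-1, 10010)) = Add(Add(10, Mul(-192, Add(10, Mul(-5, Add(-4, 9))), 172)), -10010) = Add(Add(10, Mul(-192, Add(10, Mul(-5, 5)), 172)), -10010) = Add(Add(10, Mul(-192, Add(10, -25), 172)), -10010) = Add(Add(10, Mul(-192, -15, 172)), -10010) = Add(Add(10, 495360), -10010) = Add(495370, -10010) = 485360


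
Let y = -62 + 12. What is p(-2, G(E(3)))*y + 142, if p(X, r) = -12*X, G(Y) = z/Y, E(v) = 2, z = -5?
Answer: -1058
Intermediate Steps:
G(Y) = -5/Y
y = -50
p(-2, G(E(3)))*y + 142 = -12*(-2)*(-50) + 142 = 24*(-50) + 142 = -1200 + 142 = -1058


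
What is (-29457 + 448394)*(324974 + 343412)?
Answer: 280011625682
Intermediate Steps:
(-29457 + 448394)*(324974 + 343412) = 418937*668386 = 280011625682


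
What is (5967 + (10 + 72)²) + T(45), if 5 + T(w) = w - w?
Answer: 12686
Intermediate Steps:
T(w) = -5 (T(w) = -5 + (w - w) = -5 + 0 = -5)
(5967 + (10 + 72)²) + T(45) = (5967 + (10 + 72)²) - 5 = (5967 + 82²) - 5 = (5967 + 6724) - 5 = 12691 - 5 = 12686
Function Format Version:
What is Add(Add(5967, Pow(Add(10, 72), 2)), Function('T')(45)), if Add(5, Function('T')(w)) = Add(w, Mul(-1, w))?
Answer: 12686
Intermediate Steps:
Function('T')(w) = -5 (Function('T')(w) = Add(-5, Add(w, Mul(-1, w))) = Add(-5, 0) = -5)
Add(Add(5967, Pow(Add(10, 72), 2)), Function('T')(45)) = Add(Add(5967, Pow(Add(10, 72), 2)), -5) = Add(Add(5967, Pow(82, 2)), -5) = Add(Add(5967, 6724), -5) = Add(12691, -5) = 12686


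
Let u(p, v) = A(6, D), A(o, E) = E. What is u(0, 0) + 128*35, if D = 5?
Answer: 4485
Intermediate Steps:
u(p, v) = 5
u(0, 0) + 128*35 = 5 + 128*35 = 5 + 4480 = 4485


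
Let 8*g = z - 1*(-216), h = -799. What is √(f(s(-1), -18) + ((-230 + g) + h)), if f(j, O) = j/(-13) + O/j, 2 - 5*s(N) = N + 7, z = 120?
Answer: I*√16299010/130 ≈ 31.055*I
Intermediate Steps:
s(N) = -1 - N/5 (s(N) = ⅖ - (N + 7)/5 = ⅖ - (7 + N)/5 = ⅖ + (-7/5 - N/5) = -1 - N/5)
g = 42 (g = (120 - 1*(-216))/8 = (120 + 216)/8 = (⅛)*336 = 42)
f(j, O) = -j/13 + O/j (f(j, O) = j*(-1/13) + O/j = -j/13 + O/j)
√(f(s(-1), -18) + ((-230 + g) + h)) = √((-(-1 - ⅕*(-1))/13 - 18/(-1 - ⅕*(-1))) + ((-230 + 42) - 799)) = √((-(-1 + ⅕)/13 - 18/(-1 + ⅕)) + (-188 - 799)) = √((-1/13*(-⅘) - 18/(-⅘)) - 987) = √((4/65 - 18*(-5/4)) - 987) = √((4/65 + 45/2) - 987) = √(2933/130 - 987) = √(-125377/130) = I*√16299010/130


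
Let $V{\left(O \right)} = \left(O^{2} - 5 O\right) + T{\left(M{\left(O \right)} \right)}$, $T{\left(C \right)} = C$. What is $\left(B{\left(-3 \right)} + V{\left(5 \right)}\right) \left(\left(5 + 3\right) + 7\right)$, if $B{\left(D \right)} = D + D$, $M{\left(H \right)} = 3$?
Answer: $-45$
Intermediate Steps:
$B{\left(D \right)} = 2 D$
$V{\left(O \right)} = 3 + O^{2} - 5 O$ ($V{\left(O \right)} = \left(O^{2} - 5 O\right) + 3 = 3 + O^{2} - 5 O$)
$\left(B{\left(-3 \right)} + V{\left(5 \right)}\right) \left(\left(5 + 3\right) + 7\right) = \left(2 \left(-3\right) + \left(3 + 5^{2} - 25\right)\right) \left(\left(5 + 3\right) + 7\right) = \left(-6 + \left(3 + 25 - 25\right)\right) \left(8 + 7\right) = \left(-6 + 3\right) 15 = \left(-3\right) 15 = -45$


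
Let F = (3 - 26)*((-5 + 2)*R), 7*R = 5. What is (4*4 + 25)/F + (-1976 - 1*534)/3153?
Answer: 4329/120865 ≈ 0.035817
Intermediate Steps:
R = 5/7 (R = (⅐)*5 = 5/7 ≈ 0.71429)
F = 345/7 (F = (3 - 26)*((-5 + 2)*(5/7)) = -(-69)*5/7 = -23*(-15/7) = 345/7 ≈ 49.286)
(4*4 + 25)/F + (-1976 - 1*534)/3153 = (4*4 + 25)/(345/7) + (-1976 - 1*534)/3153 = (16 + 25)*(7/345) + (-1976 - 534)*(1/3153) = 41*(7/345) - 2510*1/3153 = 287/345 - 2510/3153 = 4329/120865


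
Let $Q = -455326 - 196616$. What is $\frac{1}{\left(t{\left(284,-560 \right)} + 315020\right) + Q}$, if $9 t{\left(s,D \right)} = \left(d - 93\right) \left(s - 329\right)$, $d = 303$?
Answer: $- \frac{1}{337972} \approx -2.9588 \cdot 10^{-6}$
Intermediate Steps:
$t{\left(s,D \right)} = - \frac{23030}{3} + \frac{70 s}{3}$ ($t{\left(s,D \right)} = \frac{\left(303 - 93\right) \left(s - 329\right)}{9} = \frac{210 \left(-329 + s\right)}{9} = \frac{-69090 + 210 s}{9} = - \frac{23030}{3} + \frac{70 s}{3}$)
$Q = -651942$ ($Q = -455326 - 196616 = -651942$)
$\frac{1}{\left(t{\left(284,-560 \right)} + 315020\right) + Q} = \frac{1}{\left(\left(- \frac{23030}{3} + \frac{70}{3} \cdot 284\right) + 315020\right) - 651942} = \frac{1}{\left(\left(- \frac{23030}{3} + \frac{19880}{3}\right) + 315020\right) - 651942} = \frac{1}{\left(-1050 + 315020\right) - 651942} = \frac{1}{313970 - 651942} = \frac{1}{-337972} = - \frac{1}{337972}$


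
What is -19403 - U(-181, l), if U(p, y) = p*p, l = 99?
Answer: -52164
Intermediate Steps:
U(p, y) = p²
-19403 - U(-181, l) = -19403 - 1*(-181)² = -19403 - 1*32761 = -19403 - 32761 = -52164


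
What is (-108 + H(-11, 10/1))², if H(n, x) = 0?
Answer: 11664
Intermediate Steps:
(-108 + H(-11, 10/1))² = (-108 + 0)² = (-108)² = 11664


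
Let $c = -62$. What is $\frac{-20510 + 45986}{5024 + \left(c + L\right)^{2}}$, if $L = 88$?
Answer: $\frac{2123}{475} \approx 4.4695$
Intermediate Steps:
$\frac{-20510 + 45986}{5024 + \left(c + L\right)^{2}} = \frac{-20510 + 45986}{5024 + \left(-62 + 88\right)^{2}} = \frac{25476}{5024 + 26^{2}} = \frac{25476}{5024 + 676} = \frac{25476}{5700} = 25476 \cdot \frac{1}{5700} = \frac{2123}{475}$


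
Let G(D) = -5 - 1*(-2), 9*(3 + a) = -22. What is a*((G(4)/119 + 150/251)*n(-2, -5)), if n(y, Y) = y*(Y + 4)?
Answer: -79786/12801 ≈ -6.2328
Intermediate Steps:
a = -49/9 (a = -3 + (⅑)*(-22) = -3 - 22/9 = -49/9 ≈ -5.4444)
G(D) = -3 (G(D) = -5 + 2 = -3)
n(y, Y) = y*(4 + Y)
a*((G(4)/119 + 150/251)*n(-2, -5)) = -49*(-3/119 + 150/251)*(-2*(4 - 5))/9 = -49*(-3*1/119 + 150*(1/251))*(-2*(-1))/9 = -49*(-3/119 + 150/251)*2/9 = -39893*2/12801 = -49/9*34194/29869 = -79786/12801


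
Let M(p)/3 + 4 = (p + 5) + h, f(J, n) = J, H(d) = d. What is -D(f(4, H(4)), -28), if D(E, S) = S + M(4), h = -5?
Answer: 28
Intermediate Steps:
M(p) = -12 + 3*p (M(p) = -12 + 3*((p + 5) - 5) = -12 + 3*((5 + p) - 5) = -12 + 3*p)
D(E, S) = S (D(E, S) = S + (-12 + 3*4) = S + (-12 + 12) = S + 0 = S)
-D(f(4, H(4)), -28) = -1*(-28) = 28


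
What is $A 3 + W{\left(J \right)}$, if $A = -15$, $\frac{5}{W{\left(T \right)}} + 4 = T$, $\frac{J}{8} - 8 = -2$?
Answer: $- \frac{1975}{44} \approx -44.886$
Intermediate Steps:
$J = 48$ ($J = 64 + 8 \left(-2\right) = 64 - 16 = 48$)
$W{\left(T \right)} = \frac{5}{-4 + T}$
$A 3 + W{\left(J \right)} = \left(-15\right) 3 + \frac{5}{-4 + 48} = -45 + \frac{5}{44} = - \frac{1975}{44}$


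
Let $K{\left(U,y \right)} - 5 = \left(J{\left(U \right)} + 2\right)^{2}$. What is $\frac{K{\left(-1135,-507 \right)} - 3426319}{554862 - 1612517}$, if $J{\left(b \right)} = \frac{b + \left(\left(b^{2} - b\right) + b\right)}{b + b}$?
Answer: $\frac{3107089}{1057655} \approx 2.9377$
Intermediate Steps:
$J{\left(b \right)} = \frac{b + b^{2}}{2 b}$
$K{\left(U,y \right)} = 5 + \left(\frac{5}{2} + \frac{U}{2}\right)^{2}$ ($K{\left(U,y \right)} = 5 + \left(\left(\frac{1}{2} + \frac{U}{2}\right) + 2\right)^{2} = 5 + \left(\frac{5}{2} + \frac{U}{2}\right)^{2}$)
$\frac{K{\left(-1135,-507 \right)} - 3426319}{554862 - 1612517} = \frac{\left(5 + \frac{\left(5 - 1135\right)^{2}}{4}\right) - 3426319}{554862 - 1612517} = \frac{\left(5 + \frac{\left(-1130\right)^{2}}{4}\right) - 3426319}{-1057655} = \left(\left(5 + \frac{1}{4} \cdot 1276900\right) - 3426319\right) \left(- \frac{1}{1057655}\right) = \left(\left(5 + 319225\right) - 3426319\right) \left(- \frac{1}{1057655}\right) = \left(319230 - 3426319\right) \left(- \frac{1}{1057655}\right) = \left(-3107089\right) \left(- \frac{1}{1057655}\right) = \frac{3107089}{1057655}$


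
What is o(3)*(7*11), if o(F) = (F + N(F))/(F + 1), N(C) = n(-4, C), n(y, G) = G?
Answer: 231/2 ≈ 115.50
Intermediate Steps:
N(C) = C
o(F) = 2*F/(1 + F) (o(F) = (F + F)/(F + 1) = (2*F)/(1 + F) = 2*F/(1 + F))
o(3)*(7*11) = (2*3/(1 + 3))*(7*11) = (2*3/4)*77 = (2*3*(¼))*77 = (3/2)*77 = 231/2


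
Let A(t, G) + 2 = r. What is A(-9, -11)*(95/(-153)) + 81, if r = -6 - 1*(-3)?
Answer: 12868/153 ≈ 84.105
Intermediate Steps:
r = -3 (r = -6 + 3 = -3)
A(t, G) = -5 (A(t, G) = -2 - 3 = -5)
A(-9, -11)*(95/(-153)) + 81 = -475/(-153) + 81 = -475*(-1)/153 + 81 = -5*(-95/153) + 81 = 475/153 + 81 = 12868/153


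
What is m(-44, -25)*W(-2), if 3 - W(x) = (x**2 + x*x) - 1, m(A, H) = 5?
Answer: -20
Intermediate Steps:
W(x) = 4 - 2*x**2 (W(x) = 3 - ((x**2 + x*x) - 1) = 3 - ((x**2 + x**2) - 1) = 3 - (2*x**2 - 1) = 3 - (-1 + 2*x**2) = 3 + (1 - 2*x**2) = 4 - 2*x**2)
m(-44, -25)*W(-2) = 5*(4 - 2*(-2)**2) = 5*(4 - 2*4) = 5*(4 - 8) = 5*(-4) = -20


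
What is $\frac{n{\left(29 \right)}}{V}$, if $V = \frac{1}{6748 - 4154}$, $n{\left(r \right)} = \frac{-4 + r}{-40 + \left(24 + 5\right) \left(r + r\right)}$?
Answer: $\frac{32425}{821} \approx 39.495$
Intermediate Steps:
$n{\left(r \right)} = \frac{-4 + r}{-40 + 58 r}$ ($n{\left(r \right)} = \frac{-4 + r}{-40 + 29 \cdot 2 r} = \frac{-4 + r}{-40 + 58 r}$)
$V = \frac{1}{2594} \approx 0.00038551$
$\frac{n{\left(29 \right)}}{V} = \frac{-4 + 29}{2 \left(-20 + 29 \cdot 29\right)} \frac{1}{\frac{1}{2594}} = \frac{1}{2} \frac{1}{-20 + 841} \cdot 25 \cdot 2594 = \frac{1}{2} \cdot \frac{1}{821} \cdot 25 \cdot 2594 = \frac{25}{1642} \cdot 2594 = \frac{32425}{821}$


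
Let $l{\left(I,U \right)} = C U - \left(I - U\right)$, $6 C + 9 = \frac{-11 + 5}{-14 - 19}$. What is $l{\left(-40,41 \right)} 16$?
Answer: $\frac{10952}{33} \approx 331.88$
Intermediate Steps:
$C = - \frac{97}{66}$ ($C = - \frac{3}{2} + \frac{\left(-11 + 5\right) \frac{1}{-14 - 19}}{6} = - \frac{3}{2} + \frac{\left(-6\right) \frac{1}{-33}}{6} = - \frac{3}{2} + \frac{\left(-6\right) \left(- \frac{1}{33}\right)}{6} = - \frac{3}{2} + \frac{1}{6} \cdot \frac{2}{11} = - \frac{3}{2} + \frac{1}{33} = - \frac{97}{66} \approx -1.4697$)
$l{\left(I,U \right)} = - I - \frac{31 U}{66}$ ($l{\left(I,U \right)} = - \frac{97 U}{66} - \left(I - U\right) = - I - \frac{31 U}{66}$)
$l{\left(-40,41 \right)} 16 = \left(\left(-1\right) \left(-40\right) - \frac{1271}{66}\right) 16 = \left(40 - \frac{1271}{66}\right) 16 = \frac{1369}{66} \cdot 16 = \frac{10952}{33}$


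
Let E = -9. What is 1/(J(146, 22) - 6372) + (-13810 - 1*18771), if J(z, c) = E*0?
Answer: -207606133/6372 ≈ -32581.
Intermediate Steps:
J(z, c) = 0 (J(z, c) = -9*0 = 0)
1/(J(146, 22) - 6372) + (-13810 - 1*18771) = 1/(0 - 6372) + (-13810 - 1*18771) = 1/(-6372) + (-13810 - 18771) = -1/6372 - 32581 = -207606133/6372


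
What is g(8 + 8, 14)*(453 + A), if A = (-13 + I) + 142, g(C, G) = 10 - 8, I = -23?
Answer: 1118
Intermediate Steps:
g(C, G) = 2
A = 106 (A = (-13 - 23) + 142 = -36 + 142 = 106)
g(8 + 8, 14)*(453 + A) = 2*(453 + 106) = 2*559 = 1118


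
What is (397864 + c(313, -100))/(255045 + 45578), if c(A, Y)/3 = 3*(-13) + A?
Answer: 398686/300623 ≈ 1.3262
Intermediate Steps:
c(A, Y) = -117 + 3*A (c(A, Y) = 3*(3*(-13) + A) = 3*(-39 + A) = -117 + 3*A)
(397864 + c(313, -100))/(255045 + 45578) = (397864 + (-117 + 3*313))/(255045 + 45578) = (397864 + (-117 + 939))/300623 = (397864 + 822)*(1/300623) = 398686*(1/300623) = 398686/300623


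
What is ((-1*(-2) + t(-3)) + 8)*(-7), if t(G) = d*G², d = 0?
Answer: -70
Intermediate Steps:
t(G) = 0 (t(G) = 0*G² = 0)
((-1*(-2) + t(-3)) + 8)*(-7) = ((-1*(-2) + 0) + 8)*(-7) = ((2 + 0) + 8)*(-7) = (2 + 8)*(-7) = 10*(-7) = -70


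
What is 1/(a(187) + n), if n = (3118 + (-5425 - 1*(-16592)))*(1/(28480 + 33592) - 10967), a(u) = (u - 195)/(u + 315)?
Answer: -15580072/2440830086541593 ≈ -6.3831e-9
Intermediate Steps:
a(u) = (-195 + u)/(315 + u)
n = -9724422654555/62072 (n = (3118 + (-5425 + 16592))*(1/62072 - 10967) = (3118 + 11167)*(1/62072 - 10967) = 14285*(-680743623/62072) = -9724422654555/62072 ≈ -1.5666e+8)
1/(a(187) + n) = 1/((-195 + 187)/(315 + 187) - 9724422654555/62072) = 1/(-8/502 - 9724422654555/62072) = 1/((1/502)*(-8) - 9724422654555/62072) = 1/(-4/251 - 9724422654555/62072) = 1/(-2440830086541593/15580072) = -15580072/2440830086541593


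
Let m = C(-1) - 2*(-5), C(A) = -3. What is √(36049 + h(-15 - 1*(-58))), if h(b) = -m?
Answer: √36042 ≈ 189.85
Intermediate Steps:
m = 7 (m = -3 - 2*(-5) = -3 + 10 = 7)
h(b) = -7 (h(b) = -1*7 = -7)
√(36049 + h(-15 - 1*(-58))) = √(36049 - 7) = √36042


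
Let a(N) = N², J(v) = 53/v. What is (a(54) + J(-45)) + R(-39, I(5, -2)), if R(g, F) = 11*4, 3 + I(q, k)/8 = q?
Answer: 133147/45 ≈ 2958.8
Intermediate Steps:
I(q, k) = -24 + 8*q
R(g, F) = 44
(a(54) + J(-45)) + R(-39, I(5, -2)) = (54² + 53/(-45)) + 44 = (2916 + 53*(-1/45)) + 44 = (2916 - 53/45) + 44 = 131167/45 + 44 = 133147/45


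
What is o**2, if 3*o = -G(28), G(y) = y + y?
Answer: 3136/9 ≈ 348.44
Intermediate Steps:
G(y) = 2*y
o = -56/3 (o = (-2*28)/3 = (-1*56)/3 = (1/3)*(-56) = -56/3 ≈ -18.667)
o**2 = (-56/3)**2 = 3136/9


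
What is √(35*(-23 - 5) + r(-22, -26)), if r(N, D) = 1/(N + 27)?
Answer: I*√24495/5 ≈ 31.302*I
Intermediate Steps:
r(N, D) = 1/(27 + N)
√(35*(-23 - 5) + r(-22, -26)) = √(35*(-23 - 5) + 1/(27 - 22)) = √(35*(-28) + 1/5) = √(-980 + ⅕) = √(-4899/5) = I*√24495/5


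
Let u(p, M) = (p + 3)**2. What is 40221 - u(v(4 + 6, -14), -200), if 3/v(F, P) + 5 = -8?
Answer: 6796053/169 ≈ 40213.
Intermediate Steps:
v(F, P) = -3/13 (v(F, P) = 3/(-5 - 8) = 3/(-13) = 3*(-1/13) = -3/13)
u(p, M) = (3 + p)**2
40221 - u(v(4 + 6, -14), -200) = 40221 - (3 - 3/13)**2 = 40221 - (36/13)**2 = 40221 - 1*1296/169 = 40221 - 1296/169 = 6796053/169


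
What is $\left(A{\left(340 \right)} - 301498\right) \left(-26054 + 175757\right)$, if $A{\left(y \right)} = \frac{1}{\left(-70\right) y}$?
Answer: $- \frac{1074216691386903}{23800} \approx -4.5135 \cdot 10^{10}$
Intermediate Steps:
$A{\left(y \right)} = - \frac{1}{70 y}$
$\left(A{\left(340 \right)} - 301498\right) \left(-26054 + 175757\right) = \left(- \frac{1}{70 \cdot 340} - 301498\right) \left(-26054 + 175757\right) = \left(\left(- \frac{1}{70}\right) \frac{1}{340} - 301498\right) 149703 = \left(- \frac{1}{23800} - 301498\right) 149703 = \left(- \frac{7175652401}{23800}\right) 149703 = - \frac{1074216691386903}{23800}$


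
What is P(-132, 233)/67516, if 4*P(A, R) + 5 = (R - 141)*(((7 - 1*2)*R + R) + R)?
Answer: 150047/270064 ≈ 0.55560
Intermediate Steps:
P(A, R) = -5/4 + 7*R*(-141 + R)/4 (P(A, R) = -5/4 + ((R - 141)*(((7 - 1*2)*R + R) + R))/4 = -5/4 + ((-141 + R)*(((7 - 2)*R + R) + R))/4 = -5/4 + ((-141 + R)*((5*R + R) + R))/4 = -5/4 + ((-141 + R)*(6*R + R))/4 = -5/4 + ((-141 + R)*(7*R))/4 = -5/4 + (7*R*(-141 + R))/4 = -5/4 + 7*R*(-141 + R)/4)
P(-132, 233)/67516 = (-5/4 - 987/4*233 + (7/4)*233**2)/67516 = (-5/4 - 229971/4 + (7/4)*54289)*(1/67516) = (-5/4 - 229971/4 + 380023/4)*(1/67516) = (150047/4)*(1/67516) = 150047/270064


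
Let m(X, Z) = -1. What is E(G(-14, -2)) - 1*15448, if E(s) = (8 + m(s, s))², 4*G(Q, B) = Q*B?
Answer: -15399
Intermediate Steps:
G(Q, B) = B*Q/4 (G(Q, B) = (Q*B)/4 = (B*Q)/4 = B*Q/4)
E(s) = 49 (E(s) = (8 - 1)² = 7² = 49)
E(G(-14, -2)) - 1*15448 = 49 - 1*15448 = 49 - 15448 = -15399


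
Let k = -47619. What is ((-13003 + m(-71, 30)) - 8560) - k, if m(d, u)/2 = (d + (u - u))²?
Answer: 36138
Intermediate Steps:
m(d, u) = 2*d² (m(d, u) = 2*(d + (u - u))² = 2*(d + 0)² = 2*d²)
((-13003 + m(-71, 30)) - 8560) - k = ((-13003 + 2*(-71)²) - 8560) - 1*(-47619) = ((-13003 + 2*5041) - 8560) + 47619 = ((-13003 + 10082) - 8560) + 47619 = (-2921 - 8560) + 47619 = -11481 + 47619 = 36138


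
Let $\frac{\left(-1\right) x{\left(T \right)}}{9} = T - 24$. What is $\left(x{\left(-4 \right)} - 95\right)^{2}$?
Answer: $24649$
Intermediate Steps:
$x{\left(T \right)} = 216 - 9 T$ ($x{\left(T \right)} = - 9 \left(T - 24\right) = - 9 \left(-24 + T\right) = 216 - 9 T$)
$\left(x{\left(-4 \right)} - 95\right)^{2} = \left(\left(216 - -36\right) - 95\right)^{2} = \left(\left(216 + 36\right) - 95\right)^{2} = \left(252 - 95\right)^{2} = 157^{2} = 24649$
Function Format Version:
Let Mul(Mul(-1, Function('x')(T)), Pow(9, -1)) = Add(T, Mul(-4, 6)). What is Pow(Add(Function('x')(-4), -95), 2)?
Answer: 24649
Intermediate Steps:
Function('x')(T) = Add(216, Mul(-9, T)) (Function('x')(T) = Mul(-9, Add(T, Mul(-4, 6))) = Mul(-9, Add(T, -24)) = Mul(-9, Add(-24, T)) = Add(216, Mul(-9, T)))
Pow(Add(Function('x')(-4), -95), 2) = Pow(Add(Add(216, Mul(-9, -4)), -95), 2) = Pow(Add(Add(216, 36), -95), 2) = Pow(Add(252, -95), 2) = Pow(157, 2) = 24649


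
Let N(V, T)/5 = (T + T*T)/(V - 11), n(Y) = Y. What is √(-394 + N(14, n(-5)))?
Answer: I*√3246/3 ≈ 18.991*I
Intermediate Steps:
N(V, T) = 5*(T + T²)/(-11 + V) (N(V, T) = 5*((T + T*T)/(V - 11)) = 5*((T + T²)/(-11 + V)) = 5*(T + T²)/(-11 + V))
√(-394 + N(14, n(-5))) = √(-394 + 5*(-5)*(1 - 5)/(-11 + 14)) = √(-394 + 5*(-5)*(-4)/3) = √(-394 + 5*(-5)*(⅓)*(-4)) = √(-394 + 100/3) = √(-1082/3) = I*√3246/3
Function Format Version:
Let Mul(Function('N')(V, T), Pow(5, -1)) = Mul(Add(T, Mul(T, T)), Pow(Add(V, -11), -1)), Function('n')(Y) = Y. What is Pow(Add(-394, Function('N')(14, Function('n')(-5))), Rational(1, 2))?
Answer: Mul(Rational(1, 3), I, Pow(3246, Rational(1, 2))) ≈ Mul(18.991, I)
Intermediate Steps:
Function('N')(V, T) = Mul(5, Pow(Add(-11, V), -1), Add(T, Pow(T, 2))) (Function('N')(V, T) = Mul(5, Mul(Add(T, Mul(T, T)), Pow(Add(V, -11), -1))) = Mul(5, Mul(Add(T, Pow(T, 2)), Pow(Add(-11, V), -1))) = Mul(5, Mul(Pow(Add(-11, V), -1), Add(T, Pow(T, 2)))) = Mul(5, Pow(Add(-11, V), -1), Add(T, Pow(T, 2))))
Pow(Add(-394, Function('N')(14, Function('n')(-5))), Rational(1, 2)) = Pow(Add(-394, Mul(5, -5, Pow(Add(-11, 14), -1), Add(1, -5))), Rational(1, 2)) = Pow(Add(-394, Mul(5, -5, Pow(3, -1), -4)), Rational(1, 2)) = Pow(Add(-394, Mul(5, -5, Rational(1, 3), -4)), Rational(1, 2)) = Pow(Add(-394, Rational(100, 3)), Rational(1, 2)) = Pow(Rational(-1082, 3), Rational(1, 2)) = Mul(Rational(1, 3), I, Pow(3246, Rational(1, 2)))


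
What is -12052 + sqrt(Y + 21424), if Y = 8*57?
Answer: -12052 + 2*sqrt(5470) ≈ -11904.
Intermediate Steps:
Y = 456
-12052 + sqrt(Y + 21424) = -12052 + sqrt(456 + 21424) = -12052 + sqrt(21880) = -12052 + 2*sqrt(5470)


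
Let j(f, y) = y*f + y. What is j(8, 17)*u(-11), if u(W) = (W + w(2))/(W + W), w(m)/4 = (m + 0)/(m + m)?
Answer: 1377/22 ≈ 62.591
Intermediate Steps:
j(f, y) = y + f*y (j(f, y) = f*y + y = y + f*y)
w(m) = 2 (w(m) = 4*((m + 0)/(m + m)) = 4*(m/((2*m))) = 4*(m*(1/(2*m))) = 4*(½) = 2)
u(W) = (2 + W)/(2*W) (u(W) = (W + 2)/(W + W) = (2 + W)/((2*W)) = (2 + W)*(1/(2*W)) = (2 + W)/(2*W))
j(8, 17)*u(-11) = (17*(1 + 8))*((½)*(2 - 11)/(-11)) = (17*9)*((½)*(-1/11)*(-9)) = 153*(9/22) = 1377/22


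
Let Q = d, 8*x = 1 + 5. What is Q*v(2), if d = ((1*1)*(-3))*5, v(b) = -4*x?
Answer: 45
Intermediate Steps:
x = ¾ (x = (1 + 5)/8 = (⅛)*6 = ¾ ≈ 0.75000)
v(b) = -3 (v(b) = -4*¾ = -3)
d = -15 (d = (1*(-3))*5 = -3*5 = -15)
Q = -15
Q*v(2) = -15*(-3) = 45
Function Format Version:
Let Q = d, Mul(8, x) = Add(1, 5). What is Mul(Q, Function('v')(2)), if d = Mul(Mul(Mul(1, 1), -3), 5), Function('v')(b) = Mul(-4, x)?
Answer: 45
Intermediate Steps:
x = Rational(3, 4) (x = Mul(Rational(1, 8), Add(1, 5)) = Mul(Rational(1, 8), 6) = Rational(3, 4) ≈ 0.75000)
Function('v')(b) = -3 (Function('v')(b) = Mul(-4, Rational(3, 4)) = -3)
d = -15 (d = Mul(Mul(1, -3), 5) = Mul(-3, 5) = -15)
Q = -15
Mul(Q, Function('v')(2)) = Mul(-15, -3) = 45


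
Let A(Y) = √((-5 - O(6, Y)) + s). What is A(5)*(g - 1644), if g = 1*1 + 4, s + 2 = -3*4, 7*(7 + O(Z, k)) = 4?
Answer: -3278*I*√154/7 ≈ -5811.3*I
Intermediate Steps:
O(Z, k) = -45/7 (O(Z, k) = -7 + (⅐)*4 = -7 + 4/7 = -45/7)
s = -14 (s = -2 - 3*4 = -2 - 12 = -14)
g = 5 (g = 1 + 4 = 5)
A(Y) = 2*I*√154/7 (A(Y) = √((-5 - 1*(-45/7)) - 14) = √((-5 + 45/7) - 14) = √(10/7 - 14) = √(-88/7) = 2*I*√154/7)
A(5)*(g - 1644) = (2*I*√154/7)*(5 - 1644) = (2*I*√154/7)*(-1639) = -3278*I*√154/7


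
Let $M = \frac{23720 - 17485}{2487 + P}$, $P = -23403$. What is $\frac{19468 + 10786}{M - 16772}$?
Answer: $- \frac{632792664}{350809387} \approx -1.8038$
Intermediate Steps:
$M = - \frac{6235}{20916}$ ($M = \frac{23720 - 17485}{2487 - 23403} = \frac{6235}{-20916} = 6235 \left(- \frac{1}{20916}\right) = - \frac{6235}{20916} \approx -0.2981$)
$\frac{19468 + 10786}{M - 16772} = \frac{19468 + 10786}{- \frac{6235}{20916} - 16772} = \frac{30254}{- \frac{350809387}{20916}} = 30254 \left(- \frac{20916}{350809387}\right) = - \frac{632792664}{350809387}$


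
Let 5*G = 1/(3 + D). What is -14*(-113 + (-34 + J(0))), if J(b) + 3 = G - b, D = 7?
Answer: 52493/25 ≈ 2099.7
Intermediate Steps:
G = 1/50 (G = 1/(5*(3 + 7)) = (⅕)/10 = (⅕)*(⅒) = 1/50 ≈ 0.020000)
J(b) = -149/50 - b (J(b) = -3 + (1/50 - b) = -149/50 - b)
-14*(-113 + (-34 + J(0))) = -14*(-113 + (-34 + (-149/50 - 1*0))) = -14*(-113 + (-34 + (-149/50 + 0))) = -14*(-113 + (-34 - 149/50)) = -14*(-113 - 1849/50) = -14*(-7499/50) = 52493/25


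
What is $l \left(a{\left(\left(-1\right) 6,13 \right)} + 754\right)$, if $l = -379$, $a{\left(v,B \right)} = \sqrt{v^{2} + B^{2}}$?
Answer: $-285766 - 379 \sqrt{205} \approx -2.9119 \cdot 10^{5}$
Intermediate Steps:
$a{\left(v,B \right)} = \sqrt{B^{2} + v^{2}}$
$l \left(a{\left(\left(-1\right) 6,13 \right)} + 754\right) = - 379 \left(\sqrt{13^{2} + \left(\left(-1\right) 6\right)^{2}} + 754\right) = - 379 \left(\sqrt{169 + \left(-6\right)^{2}} + 754\right) = - 379 \left(\sqrt{169 + 36} + 754\right) = - 379 \left(\sqrt{205} + 754\right) = - 379 \left(754 + \sqrt{205}\right) = -285766 - 379 \sqrt{205}$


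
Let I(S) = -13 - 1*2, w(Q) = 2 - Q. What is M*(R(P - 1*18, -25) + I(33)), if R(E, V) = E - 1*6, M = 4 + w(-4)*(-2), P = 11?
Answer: 224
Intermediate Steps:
M = -8 (M = 4 + (2 - 1*(-4))*(-2) = 4 + (2 + 4)*(-2) = 4 + 6*(-2) = 4 - 12 = -8)
R(E, V) = -6 + E (R(E, V) = E - 6 = -6 + E)
I(S) = -15 (I(S) = -13 - 2 = -15)
M*(R(P - 1*18, -25) + I(33)) = -8*((-6 + (11 - 1*18)) - 15) = -8*((-6 + (11 - 18)) - 15) = -8*((-6 - 7) - 15) = -8*(-13 - 15) = -8*(-28) = 224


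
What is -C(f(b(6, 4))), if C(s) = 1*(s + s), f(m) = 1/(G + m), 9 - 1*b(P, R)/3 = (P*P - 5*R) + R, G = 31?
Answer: 1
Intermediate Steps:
b(P, R) = 27 - 3*P² + 12*R (b(P, R) = 27 - 3*((P*P - 5*R) + R) = 27 - 3*((P² - 5*R) + R) = 27 - 3*(P² - 4*R) = 27 + (-3*P² + 12*R) = 27 - 3*P² + 12*R)
f(m) = 1/(31 + m)
C(s) = 2*s (C(s) = 1*(2*s) = 2*s)
-C(f(b(6, 4))) = -2/(31 + (27 - 3*6² + 12*4)) = -2/(31 + (27 - 3*36 + 48)) = -2/(31 + (27 - 108 + 48)) = -2/(31 - 33) = -2/(-2) = -2*(-1)/2 = -1*(-1) = 1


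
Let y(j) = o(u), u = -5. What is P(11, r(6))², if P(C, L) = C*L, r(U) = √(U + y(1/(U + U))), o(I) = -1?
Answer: 605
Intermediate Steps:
y(j) = -1
r(U) = √(-1 + U) (r(U) = √(U - 1) = √(-1 + U))
P(11, r(6))² = (11*√(-1 + 6))² = (11*√5)² = 605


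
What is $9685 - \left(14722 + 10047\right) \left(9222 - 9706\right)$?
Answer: $11997881$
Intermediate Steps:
$9685 - \left(14722 + 10047\right) \left(9222 - 9706\right) = 9685 - 24769 \left(-484\right) = 9685 - -11988196 = 9685 + 11988196 = 11997881$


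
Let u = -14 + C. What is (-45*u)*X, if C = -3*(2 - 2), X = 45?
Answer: 28350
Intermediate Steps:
C = 0 (C = -3*0 = 0)
u = -14 (u = -14 + 0 = -14)
(-45*u)*X = -45*(-14)*45 = 630*45 = 28350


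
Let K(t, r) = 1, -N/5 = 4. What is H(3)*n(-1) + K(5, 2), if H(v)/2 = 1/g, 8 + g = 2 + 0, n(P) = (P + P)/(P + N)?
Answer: 61/63 ≈ 0.96825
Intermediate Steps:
N = -20 (N = -5*4 = -20)
n(P) = 2*P/(-20 + P) (n(P) = (P + P)/(P - 20) = (2*P)/(-20 + P) = 2*P/(-20 + P))
g = -6 (g = -8 + (2 + 0) = -8 + 2 = -6)
H(v) = -1/3 (H(v) = 2/(-6) = 2*(-1/6) = -1/3)
H(3)*n(-1) + K(5, 2) = -2*(-1)/(3*(-20 - 1)) + 1 = -2*(-1)/(3*(-21)) + 1 = -2*(-1)*(-1)/(3*21) + 1 = -1/3*2/21 + 1 = -2/63 + 1 = 61/63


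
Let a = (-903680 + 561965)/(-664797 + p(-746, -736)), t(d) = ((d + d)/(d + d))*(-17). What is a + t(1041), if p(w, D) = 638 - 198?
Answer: -10952354/664357 ≈ -16.486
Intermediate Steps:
p(w, D) = 440
t(d) = -17 (t(d) = ((2*d)/((2*d)))*(-17) = ((2*d)*(1/(2*d)))*(-17) = 1*(-17) = -17)
a = 341715/664357 (a = (-903680 + 561965)/(-664797 + 440) = -341715/(-664357) = -341715*(-1/664357) = 341715/664357 ≈ 0.51435)
a + t(1041) = 341715/664357 - 17 = -10952354/664357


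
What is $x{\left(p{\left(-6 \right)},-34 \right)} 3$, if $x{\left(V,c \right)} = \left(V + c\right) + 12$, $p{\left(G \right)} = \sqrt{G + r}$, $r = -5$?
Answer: $-66 + 3 i \sqrt{11} \approx -66.0 + 9.9499 i$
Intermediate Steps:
$p{\left(G \right)} = \sqrt{-5 + G}$ ($p{\left(G \right)} = \sqrt{G - 5} = \sqrt{-5 + G}$)
$x{\left(V,c \right)} = 12 + V + c$
$x{\left(p{\left(-6 \right)},-34 \right)} 3 = \left(12 + \sqrt{-5 - 6} - 34\right) 3 = \left(12 + \sqrt{-11} - 34\right) 3 = \left(12 + i \sqrt{11} - 34\right) 3 = \left(-22 + i \sqrt{11}\right) 3 = -66 + 3 i \sqrt{11}$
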